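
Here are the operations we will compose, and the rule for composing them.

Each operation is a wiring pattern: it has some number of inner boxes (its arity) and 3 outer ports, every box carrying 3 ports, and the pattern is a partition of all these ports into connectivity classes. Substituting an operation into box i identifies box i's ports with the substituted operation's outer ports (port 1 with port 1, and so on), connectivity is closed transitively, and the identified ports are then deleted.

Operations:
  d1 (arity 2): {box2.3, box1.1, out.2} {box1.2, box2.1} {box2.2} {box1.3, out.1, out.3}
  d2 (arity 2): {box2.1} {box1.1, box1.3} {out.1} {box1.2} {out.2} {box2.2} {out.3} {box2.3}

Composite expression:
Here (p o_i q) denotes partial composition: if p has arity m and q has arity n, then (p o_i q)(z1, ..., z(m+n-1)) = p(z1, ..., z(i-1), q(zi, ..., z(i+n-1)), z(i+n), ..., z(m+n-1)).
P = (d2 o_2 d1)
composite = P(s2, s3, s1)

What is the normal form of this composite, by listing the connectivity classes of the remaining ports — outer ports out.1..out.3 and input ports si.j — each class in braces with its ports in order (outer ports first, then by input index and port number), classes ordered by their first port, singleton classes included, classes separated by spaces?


{out.1} {out.2} {out.3} {s1.1, s3.2} {s1.2} {s1.3, s3.1} {s2.1, s2.3} {s2.2} {s3.3}


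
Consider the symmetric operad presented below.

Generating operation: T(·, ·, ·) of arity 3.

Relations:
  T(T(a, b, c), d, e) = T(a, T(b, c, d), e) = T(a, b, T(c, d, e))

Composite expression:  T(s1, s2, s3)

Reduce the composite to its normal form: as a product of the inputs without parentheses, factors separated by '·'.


s1 · s2 · s3

All parenthesizations of T agree; list the s-inputs left to right.
T(s1, s2, s3) linearizes to s1 · s2 · s3


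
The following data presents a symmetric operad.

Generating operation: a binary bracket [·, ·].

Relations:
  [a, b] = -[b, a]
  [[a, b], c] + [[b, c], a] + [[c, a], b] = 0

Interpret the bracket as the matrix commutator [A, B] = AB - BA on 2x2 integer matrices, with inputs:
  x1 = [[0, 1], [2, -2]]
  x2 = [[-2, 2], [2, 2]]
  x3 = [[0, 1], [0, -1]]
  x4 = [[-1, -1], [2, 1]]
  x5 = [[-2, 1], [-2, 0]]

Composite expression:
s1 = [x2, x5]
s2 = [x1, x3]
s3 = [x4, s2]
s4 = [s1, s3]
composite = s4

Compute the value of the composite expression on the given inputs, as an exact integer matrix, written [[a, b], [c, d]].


[[-72, 72], [48, 72]]

[x2, x5] = [[-6, 0], [-12, 6]]
[x1, x3] = [[-2, 1], [2, 2]]
[x4, [x1, x3]] = [[-4, -6], [-4, 4]]
[[x2, x5], [x4, [x1, x3]]] = [[-72, 72], [48, 72]]


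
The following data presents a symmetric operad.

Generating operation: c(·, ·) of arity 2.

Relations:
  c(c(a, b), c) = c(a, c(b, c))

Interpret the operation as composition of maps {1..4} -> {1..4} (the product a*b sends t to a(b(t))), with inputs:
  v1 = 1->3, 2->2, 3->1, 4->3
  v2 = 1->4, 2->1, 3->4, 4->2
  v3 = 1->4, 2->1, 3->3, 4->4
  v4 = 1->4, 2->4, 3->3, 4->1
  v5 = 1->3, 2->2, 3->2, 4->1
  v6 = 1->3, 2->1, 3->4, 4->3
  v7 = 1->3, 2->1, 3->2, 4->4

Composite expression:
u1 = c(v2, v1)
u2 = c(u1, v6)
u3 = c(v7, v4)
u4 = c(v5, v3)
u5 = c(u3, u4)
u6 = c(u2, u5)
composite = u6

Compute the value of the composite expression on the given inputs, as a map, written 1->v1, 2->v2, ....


1->4, 2->4, 3->4, 4->4

c(v2, v1) = 1->4, 2->1, 3->4, 4->4
c(c(v2, v1), v6) = 1->4, 2->4, 3->4, 4->4
c(v7, v4) = 1->4, 2->4, 3->2, 4->3
c(v5, v3) = 1->1, 2->3, 3->2, 4->1
c(c(v7, v4), c(v5, v3)) = 1->4, 2->2, 3->4, 4->4
c(c(c(v2, v1), v6), c(c(v7, v4), c(v5, v3))) = 1->4, 2->4, 3->4, 4->4


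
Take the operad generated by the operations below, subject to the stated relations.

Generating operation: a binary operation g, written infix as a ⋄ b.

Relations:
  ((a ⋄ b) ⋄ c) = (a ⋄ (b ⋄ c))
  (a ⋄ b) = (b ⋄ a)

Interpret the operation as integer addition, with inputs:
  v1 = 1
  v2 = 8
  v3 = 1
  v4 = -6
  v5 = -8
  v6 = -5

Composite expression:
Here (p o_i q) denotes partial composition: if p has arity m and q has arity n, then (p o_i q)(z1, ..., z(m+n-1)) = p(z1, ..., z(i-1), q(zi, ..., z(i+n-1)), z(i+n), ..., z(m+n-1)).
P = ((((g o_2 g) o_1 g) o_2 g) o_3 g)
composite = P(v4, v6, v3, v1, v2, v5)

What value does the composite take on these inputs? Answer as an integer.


(v3 ⋄ v1) = 2
(v6 ⋄ (v3 ⋄ v1)) = -3
(v4 ⋄ (v6 ⋄ (v3 ⋄ v1))) = -9
(v2 ⋄ v5) = 0
((v4 ⋄ (v6 ⋄ (v3 ⋄ v1))) ⋄ (v2 ⋄ v5)) = -9

-9


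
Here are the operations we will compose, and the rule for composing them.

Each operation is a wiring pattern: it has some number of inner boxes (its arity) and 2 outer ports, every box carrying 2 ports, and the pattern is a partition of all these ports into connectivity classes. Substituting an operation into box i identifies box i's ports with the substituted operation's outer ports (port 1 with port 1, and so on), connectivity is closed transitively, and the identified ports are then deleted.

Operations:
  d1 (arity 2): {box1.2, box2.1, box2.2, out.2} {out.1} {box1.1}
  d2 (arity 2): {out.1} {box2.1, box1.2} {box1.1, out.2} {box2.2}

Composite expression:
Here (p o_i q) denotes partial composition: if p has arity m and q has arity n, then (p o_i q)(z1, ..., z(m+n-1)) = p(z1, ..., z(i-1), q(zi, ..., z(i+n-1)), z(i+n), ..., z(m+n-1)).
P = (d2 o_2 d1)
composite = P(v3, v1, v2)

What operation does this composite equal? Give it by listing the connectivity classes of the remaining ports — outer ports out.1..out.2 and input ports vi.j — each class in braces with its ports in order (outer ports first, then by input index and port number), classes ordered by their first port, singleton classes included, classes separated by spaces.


After gluing at d2, chains via deleted ports link the v-ports.
d1 over (v1, v2) gives {out.1} {out.2, v1.2, v2.1, v2.2} {v1.1}, out.j being that stage's outer ports
d2 over (v3, v1, v2) gives {out.1} {out.2, v3.1} {v1.1} {v1.2, v2.1, v2.2} {v3.2}, out.j being that stage's outer ports

{out.1} {out.2, v3.1} {v1.1} {v1.2, v2.1, v2.2} {v3.2}


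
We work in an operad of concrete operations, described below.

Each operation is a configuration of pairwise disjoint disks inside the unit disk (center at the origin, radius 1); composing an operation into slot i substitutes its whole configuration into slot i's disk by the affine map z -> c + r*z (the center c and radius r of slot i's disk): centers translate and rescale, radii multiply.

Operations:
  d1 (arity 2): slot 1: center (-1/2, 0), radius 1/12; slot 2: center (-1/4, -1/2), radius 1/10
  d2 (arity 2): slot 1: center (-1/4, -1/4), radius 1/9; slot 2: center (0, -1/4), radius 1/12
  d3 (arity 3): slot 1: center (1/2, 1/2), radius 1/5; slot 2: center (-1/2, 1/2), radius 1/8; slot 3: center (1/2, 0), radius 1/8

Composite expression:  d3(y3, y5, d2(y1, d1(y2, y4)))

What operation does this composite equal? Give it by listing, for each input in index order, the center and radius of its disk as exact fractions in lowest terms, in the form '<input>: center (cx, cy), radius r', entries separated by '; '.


y1: center (15/32, -1/32), radius 1/72; y2: center (95/192, -1/32), radius 1/1152; y3: center (1/2, 1/2), radius 1/5; y4: center (191/384, -7/192), radius 1/960; y5: center (-1/2, 1/2), radius 1/8

Affine substitution under d3: radii multiply and y-centers shift.
y3: after 1 affine step, its disk has center (1/2, 1/2), radius 1/5
y5: after 1 affine step, its disk has center (-1/2, 1/2), radius 1/8
y1: after 2 affine steps, its disk has center (15/32, -1/32), radius 1/72
y2: after 3 affine steps, its disk has center (95/192, -1/32), radius 1/1152
y4: after 3 affine steps, its disk has center (191/384, -7/192), radius 1/960


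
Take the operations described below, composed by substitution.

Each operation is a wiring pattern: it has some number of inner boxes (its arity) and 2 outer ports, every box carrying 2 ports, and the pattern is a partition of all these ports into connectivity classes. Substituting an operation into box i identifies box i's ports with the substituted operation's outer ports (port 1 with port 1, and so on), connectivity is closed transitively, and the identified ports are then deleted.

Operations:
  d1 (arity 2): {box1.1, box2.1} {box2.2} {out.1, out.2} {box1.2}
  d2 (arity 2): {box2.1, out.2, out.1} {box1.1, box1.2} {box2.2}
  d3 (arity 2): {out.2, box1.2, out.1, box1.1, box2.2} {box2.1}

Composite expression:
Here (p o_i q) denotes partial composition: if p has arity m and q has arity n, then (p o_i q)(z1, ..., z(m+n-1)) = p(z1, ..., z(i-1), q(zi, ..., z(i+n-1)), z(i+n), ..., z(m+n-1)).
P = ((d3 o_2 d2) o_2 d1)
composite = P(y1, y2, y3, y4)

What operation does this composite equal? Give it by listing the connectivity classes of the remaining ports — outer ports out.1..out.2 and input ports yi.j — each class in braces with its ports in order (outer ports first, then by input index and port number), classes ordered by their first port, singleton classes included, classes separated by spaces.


Reachability decides: close wires over d3-identified ports.
the subtree at d1 composes to {out.1, out.2} {y2.1, y3.1} {y2.2} {y3.2} on (y2, y3); out.j = own outer ports
the subtree at d2 composes to {out.1, out.2, y4.1} {y2.1, y3.1} {y2.2} {y3.2} {y4.2} on (y2, y3, y4); out.j = own outer ports
the subtree at d3 composes to {out.1, out.2, y1.1, y1.2, y4.1} {y2.1, y3.1} {y2.2} {y3.2} {y4.2} on (y1, y2, y3, y4); out.j = own outer ports

{out.1, out.2, y1.1, y1.2, y4.1} {y2.1, y3.1} {y2.2} {y3.2} {y4.2}


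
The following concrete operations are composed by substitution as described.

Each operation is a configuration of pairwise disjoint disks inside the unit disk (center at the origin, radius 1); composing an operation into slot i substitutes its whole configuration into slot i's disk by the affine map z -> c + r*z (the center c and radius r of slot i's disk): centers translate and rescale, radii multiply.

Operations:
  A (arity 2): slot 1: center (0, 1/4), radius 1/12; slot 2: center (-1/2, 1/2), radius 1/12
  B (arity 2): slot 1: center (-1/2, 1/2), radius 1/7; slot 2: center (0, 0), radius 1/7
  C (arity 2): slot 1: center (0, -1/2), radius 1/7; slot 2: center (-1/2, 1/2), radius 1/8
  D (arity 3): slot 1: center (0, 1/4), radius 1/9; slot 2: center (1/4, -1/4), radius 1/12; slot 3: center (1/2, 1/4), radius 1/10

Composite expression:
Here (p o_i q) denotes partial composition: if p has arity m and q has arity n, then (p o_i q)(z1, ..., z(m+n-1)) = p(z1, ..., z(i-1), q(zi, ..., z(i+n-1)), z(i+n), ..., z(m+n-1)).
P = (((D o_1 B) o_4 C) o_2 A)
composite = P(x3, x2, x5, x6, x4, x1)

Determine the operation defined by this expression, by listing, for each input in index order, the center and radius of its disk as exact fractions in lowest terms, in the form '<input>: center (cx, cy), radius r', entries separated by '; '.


x1: center (9/20, 3/10), radius 1/80; x2: center (0, 16/63), radius 1/756; x3: center (-1/18, 11/36), radius 1/63; x4: center (1/2, 1/5), radius 1/70; x5: center (-1/126, 65/252), radius 1/756; x6: center (1/4, -1/4), radius 1/12

Follow each x-input down from D: c' goes to c + r*c', radius to r*r'.
x3: after 2 affine steps, its disk has center (-1/18, 11/36), radius 1/63
x2: after 3 affine steps, its disk has center (0, 16/63), radius 1/756
x5: after 3 affine steps, its disk has center (-1/126, 65/252), radius 1/756
x6: after 1 affine step, its disk has center (1/4, -1/4), radius 1/12
x4: after 2 affine steps, its disk has center (1/2, 1/5), radius 1/70
x1: after 2 affine steps, its disk has center (9/20, 3/10), radius 1/80


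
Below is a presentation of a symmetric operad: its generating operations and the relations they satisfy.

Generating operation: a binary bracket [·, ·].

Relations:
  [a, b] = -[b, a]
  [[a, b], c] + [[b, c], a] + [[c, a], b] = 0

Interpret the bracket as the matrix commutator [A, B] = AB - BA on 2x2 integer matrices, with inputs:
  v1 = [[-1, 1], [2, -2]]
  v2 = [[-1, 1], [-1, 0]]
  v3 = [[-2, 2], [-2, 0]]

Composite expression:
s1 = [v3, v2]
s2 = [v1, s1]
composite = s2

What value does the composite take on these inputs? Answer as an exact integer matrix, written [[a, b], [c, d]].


[[0, 0], [0, 0]]

[v3, v2] = [[0, 0], [0, 0]]
[v1, [v3, v2]] = [[0, 0], [0, 0]]


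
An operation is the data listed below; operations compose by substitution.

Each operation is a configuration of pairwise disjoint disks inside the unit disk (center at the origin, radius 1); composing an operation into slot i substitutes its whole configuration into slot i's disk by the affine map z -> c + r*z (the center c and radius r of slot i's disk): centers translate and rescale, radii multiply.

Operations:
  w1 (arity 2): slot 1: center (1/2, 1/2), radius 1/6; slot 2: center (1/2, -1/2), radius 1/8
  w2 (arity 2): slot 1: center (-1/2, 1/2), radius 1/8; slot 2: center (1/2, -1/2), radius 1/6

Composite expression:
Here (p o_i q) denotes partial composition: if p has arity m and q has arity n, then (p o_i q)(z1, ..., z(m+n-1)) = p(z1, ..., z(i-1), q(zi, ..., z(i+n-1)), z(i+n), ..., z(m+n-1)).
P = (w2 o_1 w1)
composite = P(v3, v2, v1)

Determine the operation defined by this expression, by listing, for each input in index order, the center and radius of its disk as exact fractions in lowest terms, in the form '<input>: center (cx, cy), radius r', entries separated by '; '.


v1: center (1/2, -1/2), radius 1/6; v2: center (-7/16, 7/16), radius 1/64; v3: center (-7/16, 9/16), radius 1/48

Below w2, radii multiply path by path; the v-disk centers shift.
v3: after 2 affine steps, its disk has center (-7/16, 9/16), radius 1/48
v2: after 2 affine steps, its disk has center (-7/16, 7/16), radius 1/64
v1: after 1 affine step, its disk has center (1/2, -1/2), radius 1/6


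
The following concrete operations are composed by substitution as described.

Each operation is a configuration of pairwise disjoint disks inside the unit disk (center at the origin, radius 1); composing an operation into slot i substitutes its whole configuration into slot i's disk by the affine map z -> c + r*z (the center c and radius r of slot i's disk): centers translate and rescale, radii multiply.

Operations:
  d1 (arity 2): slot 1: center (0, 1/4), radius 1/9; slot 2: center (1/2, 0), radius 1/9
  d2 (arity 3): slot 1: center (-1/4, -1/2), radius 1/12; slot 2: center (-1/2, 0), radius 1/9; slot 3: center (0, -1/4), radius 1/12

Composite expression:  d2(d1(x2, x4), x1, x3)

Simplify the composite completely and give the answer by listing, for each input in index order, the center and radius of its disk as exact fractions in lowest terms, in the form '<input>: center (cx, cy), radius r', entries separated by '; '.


x1: center (-1/2, 0), radius 1/9; x2: center (-1/4, -23/48), radius 1/108; x3: center (0, -1/4), radius 1/12; x4: center (-5/24, -1/2), radius 1/108

Below d2, radii multiply path by path; the x-disk centers shift.
x2: after 2 affine steps, its disk has center (-1/4, -23/48), radius 1/108
x4: after 2 affine steps, its disk has center (-5/24, -1/2), radius 1/108
x1: after 1 affine step, its disk has center (-1/2, 0), radius 1/9
x3: after 1 affine step, its disk has center (0, -1/4), radius 1/12


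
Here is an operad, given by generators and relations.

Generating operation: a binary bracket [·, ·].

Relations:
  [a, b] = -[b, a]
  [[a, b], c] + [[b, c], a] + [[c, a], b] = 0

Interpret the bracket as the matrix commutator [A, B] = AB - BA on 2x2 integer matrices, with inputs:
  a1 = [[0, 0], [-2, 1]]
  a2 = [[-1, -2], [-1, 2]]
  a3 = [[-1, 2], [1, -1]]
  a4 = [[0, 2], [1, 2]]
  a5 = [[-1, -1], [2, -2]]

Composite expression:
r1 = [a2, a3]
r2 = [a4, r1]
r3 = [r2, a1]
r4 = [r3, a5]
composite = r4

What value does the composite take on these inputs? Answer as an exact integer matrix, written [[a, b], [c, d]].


[[66, 36], [138, -66]]

[a2, a3] = [[0, -6], [3, 0]]
[a4, [a2, a3]] = [[12, 12], [6, -12]]
[[a4, [a2, a3]], a1] = [[-24, 12], [42, 24]]
[[[a4, [a2, a3]], a1], a5] = [[66, 36], [138, -66]]


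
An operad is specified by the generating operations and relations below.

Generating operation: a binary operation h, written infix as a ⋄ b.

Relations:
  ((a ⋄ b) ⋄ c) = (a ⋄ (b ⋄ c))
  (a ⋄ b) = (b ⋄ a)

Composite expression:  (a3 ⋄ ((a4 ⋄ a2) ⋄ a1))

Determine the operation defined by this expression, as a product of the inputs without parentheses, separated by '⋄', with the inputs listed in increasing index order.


a1 ⋄ a2 ⋄ a3 ⋄ a4

Any arrangement under h is one operation, so sort the a-inputs.
(a4 ⋄ a2) flattens to a4 ⋄ a2
((a4 ⋄ a2) ⋄ a1) flattens to a4 ⋄ a2 ⋄ a1
(a3 ⋄ ((a4 ⋄ a2) ⋄ a1)) flattens to a3 ⋄ a4 ⋄ a2 ⋄ a1
sorting the factors by input index: a1 ⋄ a2 ⋄ a3 ⋄ a4


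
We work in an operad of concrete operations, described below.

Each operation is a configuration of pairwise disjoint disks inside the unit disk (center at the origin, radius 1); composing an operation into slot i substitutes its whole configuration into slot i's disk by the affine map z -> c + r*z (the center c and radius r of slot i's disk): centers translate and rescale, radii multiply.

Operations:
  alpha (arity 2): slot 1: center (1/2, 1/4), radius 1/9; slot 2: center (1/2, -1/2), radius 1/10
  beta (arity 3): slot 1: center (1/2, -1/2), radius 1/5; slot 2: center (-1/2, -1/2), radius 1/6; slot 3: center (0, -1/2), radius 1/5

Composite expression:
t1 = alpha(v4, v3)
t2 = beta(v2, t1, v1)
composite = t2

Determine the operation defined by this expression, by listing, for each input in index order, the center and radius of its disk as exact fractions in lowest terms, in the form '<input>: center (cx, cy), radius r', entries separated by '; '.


Follow each v-input down from beta: c' goes to c + r*c', radius to r*r'.
v2 passes through 1 substitution, ending at center (1/2, -1/2), radius 1/5
v4 passes through 2 substitutions, ending at center (-5/12, -11/24), radius 1/54
v3 passes through 2 substitutions, ending at center (-5/12, -7/12), radius 1/60
v1 passes through 1 substitution, ending at center (0, -1/2), radius 1/5

v1: center (0, -1/2), radius 1/5; v2: center (1/2, -1/2), radius 1/5; v3: center (-5/12, -7/12), radius 1/60; v4: center (-5/12, -11/24), radius 1/54


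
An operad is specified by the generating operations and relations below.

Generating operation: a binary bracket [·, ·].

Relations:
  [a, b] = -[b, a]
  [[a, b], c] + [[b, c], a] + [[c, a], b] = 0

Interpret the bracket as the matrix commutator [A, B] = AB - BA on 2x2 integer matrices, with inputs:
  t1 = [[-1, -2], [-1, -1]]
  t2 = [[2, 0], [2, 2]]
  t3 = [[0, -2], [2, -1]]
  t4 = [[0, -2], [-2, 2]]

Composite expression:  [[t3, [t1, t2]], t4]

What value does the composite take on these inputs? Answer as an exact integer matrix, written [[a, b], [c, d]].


[t1, t2] = [[-4, 0], [0, 4]]
[t3, [t1, t2]] = [[0, -16], [-16, 0]]
[[t3, [t1, t2]], t4] = [[0, -32], [32, 0]]

[[0, -32], [32, 0]]


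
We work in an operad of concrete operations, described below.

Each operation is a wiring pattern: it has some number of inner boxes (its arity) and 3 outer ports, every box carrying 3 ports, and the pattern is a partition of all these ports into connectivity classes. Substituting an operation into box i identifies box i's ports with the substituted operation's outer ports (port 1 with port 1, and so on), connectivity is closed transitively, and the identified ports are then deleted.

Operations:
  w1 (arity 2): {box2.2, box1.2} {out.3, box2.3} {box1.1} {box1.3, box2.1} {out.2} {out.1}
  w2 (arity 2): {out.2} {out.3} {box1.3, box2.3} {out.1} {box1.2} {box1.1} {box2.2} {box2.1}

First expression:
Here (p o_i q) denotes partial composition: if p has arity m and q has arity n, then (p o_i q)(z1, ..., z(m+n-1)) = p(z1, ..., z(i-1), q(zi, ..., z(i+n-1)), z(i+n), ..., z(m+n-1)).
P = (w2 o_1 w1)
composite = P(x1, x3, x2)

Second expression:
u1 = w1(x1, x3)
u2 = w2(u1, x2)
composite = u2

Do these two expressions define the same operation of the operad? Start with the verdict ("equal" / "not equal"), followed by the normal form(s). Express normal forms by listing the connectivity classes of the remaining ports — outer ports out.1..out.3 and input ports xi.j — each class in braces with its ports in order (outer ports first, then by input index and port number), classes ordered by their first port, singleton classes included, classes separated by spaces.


equal — both sides give {out.1} {out.2} {out.3} {x1.1} {x1.2, x3.2} {x1.3, x3.1} {x2.1} {x2.2} {x2.3, x3.3}

The first expression, normalized: {out.1} {out.2} {out.3} {x1.1} {x1.2, x3.2} {x1.3, x3.1} {x2.1} {x2.2} {x2.3, x3.3}
The second expression, normalized: {out.1} {out.2} {out.3} {x1.1} {x1.2, x3.2} {x1.3, x3.1} {x2.1} {x2.2} {x2.3, x3.3}
The normal forms match — equal.


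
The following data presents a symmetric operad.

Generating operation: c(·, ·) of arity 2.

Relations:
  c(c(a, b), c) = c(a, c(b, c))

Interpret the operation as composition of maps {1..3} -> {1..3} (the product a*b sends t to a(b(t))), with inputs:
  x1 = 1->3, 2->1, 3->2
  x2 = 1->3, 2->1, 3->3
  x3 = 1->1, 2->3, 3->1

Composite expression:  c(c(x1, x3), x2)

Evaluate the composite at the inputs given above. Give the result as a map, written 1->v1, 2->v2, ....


1->3, 2->3, 3->3

c(x1, x3) = 1->3, 2->2, 3->3
c(c(x1, x3), x2) = 1->3, 2->3, 3->3


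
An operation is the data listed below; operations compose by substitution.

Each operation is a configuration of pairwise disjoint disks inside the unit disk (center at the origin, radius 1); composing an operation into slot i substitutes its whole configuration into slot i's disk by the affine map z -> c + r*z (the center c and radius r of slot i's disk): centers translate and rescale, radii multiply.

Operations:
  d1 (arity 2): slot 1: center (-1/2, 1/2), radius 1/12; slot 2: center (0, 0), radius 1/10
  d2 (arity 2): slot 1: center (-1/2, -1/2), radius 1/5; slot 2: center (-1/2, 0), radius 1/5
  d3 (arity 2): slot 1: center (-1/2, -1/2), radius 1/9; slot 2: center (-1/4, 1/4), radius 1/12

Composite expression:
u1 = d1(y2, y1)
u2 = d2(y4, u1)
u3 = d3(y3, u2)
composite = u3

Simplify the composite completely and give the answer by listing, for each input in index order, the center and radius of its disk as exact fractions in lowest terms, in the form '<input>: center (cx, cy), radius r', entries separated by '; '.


Each y-disk chains the slot maps above it in d3; radii multiply.
input y3: applying the 1 nested substitution gives center (-1/2, -1/2), radius 1/9
input y4: applying the 2 nested substitutions gives center (-7/24, 5/24), radius 1/60
input y2: applying the 3 nested substitutions gives center (-3/10, 31/120), radius 1/720
input y1: applying the 3 nested substitutions gives center (-7/24, 1/4), radius 1/600

y1: center (-7/24, 1/4), radius 1/600; y2: center (-3/10, 31/120), radius 1/720; y3: center (-1/2, -1/2), radius 1/9; y4: center (-7/24, 5/24), radius 1/60


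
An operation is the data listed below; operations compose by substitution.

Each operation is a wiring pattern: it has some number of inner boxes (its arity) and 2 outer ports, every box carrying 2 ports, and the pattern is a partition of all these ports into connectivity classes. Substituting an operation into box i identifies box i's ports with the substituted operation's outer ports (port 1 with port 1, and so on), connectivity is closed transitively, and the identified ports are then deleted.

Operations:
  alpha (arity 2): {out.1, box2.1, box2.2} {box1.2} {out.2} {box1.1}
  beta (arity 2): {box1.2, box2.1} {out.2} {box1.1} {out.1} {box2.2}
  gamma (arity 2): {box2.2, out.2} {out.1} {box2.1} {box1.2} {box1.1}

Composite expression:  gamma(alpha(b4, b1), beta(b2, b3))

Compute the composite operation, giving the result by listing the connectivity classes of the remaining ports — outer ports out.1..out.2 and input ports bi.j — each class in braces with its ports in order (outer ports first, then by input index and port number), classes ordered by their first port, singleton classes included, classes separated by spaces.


{out.1} {out.2} {b1.1, b1.2} {b2.1} {b2.2, b3.1} {b3.2} {b4.1} {b4.2}


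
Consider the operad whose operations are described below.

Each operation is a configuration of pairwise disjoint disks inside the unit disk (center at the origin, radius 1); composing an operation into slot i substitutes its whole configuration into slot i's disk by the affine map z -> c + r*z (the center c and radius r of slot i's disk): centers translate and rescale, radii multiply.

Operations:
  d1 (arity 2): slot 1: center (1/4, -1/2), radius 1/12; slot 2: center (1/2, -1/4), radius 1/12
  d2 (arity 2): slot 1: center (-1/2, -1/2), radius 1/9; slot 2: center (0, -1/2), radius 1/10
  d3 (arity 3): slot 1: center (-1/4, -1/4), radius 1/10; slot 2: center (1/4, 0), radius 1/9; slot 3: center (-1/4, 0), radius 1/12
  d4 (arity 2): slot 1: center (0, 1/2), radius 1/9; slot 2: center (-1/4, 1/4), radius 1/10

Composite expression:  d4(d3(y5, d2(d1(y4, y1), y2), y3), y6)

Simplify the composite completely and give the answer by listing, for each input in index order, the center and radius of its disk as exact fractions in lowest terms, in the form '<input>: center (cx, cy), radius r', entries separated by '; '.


y1: center (65/2916, 1439/2916), radius 1/8748; y2: center (1/36, 40/81), radius 1/810; y3: center (-1/36, 1/2), radius 1/108; y4: center (16/729, 719/1458), radius 1/8748; y5: center (-1/36, 17/36), radius 1/90; y6: center (-1/4, 1/4), radius 1/10

Only the slot chain above each y matters under d4; compose those maps.
input y5: applying the 2 nested substitutions gives center (-1/36, 17/36), radius 1/90
input y4: applying the 4 nested substitutions gives center (16/729, 719/1458), radius 1/8748
input y1: applying the 4 nested substitutions gives center (65/2916, 1439/2916), radius 1/8748
input y2: applying the 3 nested substitutions gives center (1/36, 40/81), radius 1/810
input y3: applying the 2 nested substitutions gives center (-1/36, 1/2), radius 1/108
input y6: applying the 1 nested substitution gives center (-1/4, 1/4), radius 1/10


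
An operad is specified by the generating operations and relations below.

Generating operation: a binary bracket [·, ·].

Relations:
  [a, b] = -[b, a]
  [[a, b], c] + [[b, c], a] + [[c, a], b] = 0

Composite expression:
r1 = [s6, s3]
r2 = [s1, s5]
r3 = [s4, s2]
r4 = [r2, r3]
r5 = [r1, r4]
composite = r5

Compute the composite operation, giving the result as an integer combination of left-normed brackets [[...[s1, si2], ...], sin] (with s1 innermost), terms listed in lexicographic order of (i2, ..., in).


-[[[[[s1, s5], s2], s4], s3], s6] + [[[[[s1, s5], s2], s4], s6], s3] + [[[[[s1, s5], s4], s2], s3], s6] - [[[[[s1, s5], s4], s2], s6], s3]

Expand each bracket as ab - ba; the s1-initial words give the coefficients.
Composite bracket: [[s6, s3], [[s1, s5], [s4, s2]]]
The bracket unfolds into 32 signed words via [a, b] = ab - ba (2^5 = 32).
Words beginning with s1 determine it all:
  sign of s1s5s2s4s3s6 is -1, so it contributes -[[[[[s1, s5], s2], s4], s3], s6]
  sign of s1s5s2s4s6s3 is +1, so it contributes +[[[[[s1, s5], s2], s4], s6], s3]
  sign of s1s5s4s2s3s6 is +1, so it contributes +[[[[[s1, s5], s4], s2], s3], s6]
  sign of s1s5s4s2s6s3 is -1, so it contributes -[[[[[s1, s5], s4], s2], s6], s3]


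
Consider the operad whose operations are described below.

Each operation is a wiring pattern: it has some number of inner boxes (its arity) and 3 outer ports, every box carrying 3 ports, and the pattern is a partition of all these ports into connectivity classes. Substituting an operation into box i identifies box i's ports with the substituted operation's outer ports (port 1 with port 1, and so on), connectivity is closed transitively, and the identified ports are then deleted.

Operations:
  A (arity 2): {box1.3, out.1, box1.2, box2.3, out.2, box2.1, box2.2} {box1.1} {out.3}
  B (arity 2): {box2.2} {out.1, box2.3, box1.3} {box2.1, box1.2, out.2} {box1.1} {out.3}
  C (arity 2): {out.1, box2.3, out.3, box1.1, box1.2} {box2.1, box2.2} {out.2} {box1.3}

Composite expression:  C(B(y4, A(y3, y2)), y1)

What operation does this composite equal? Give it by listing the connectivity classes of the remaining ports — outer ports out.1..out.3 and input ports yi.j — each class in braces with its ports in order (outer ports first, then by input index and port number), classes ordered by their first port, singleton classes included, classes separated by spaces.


{out.1, out.3, y1.3, y2.1, y2.2, y2.3, y3.2, y3.3, y4.2, y4.3} {out.2} {y1.1, y1.2} {y3.1} {y4.1}


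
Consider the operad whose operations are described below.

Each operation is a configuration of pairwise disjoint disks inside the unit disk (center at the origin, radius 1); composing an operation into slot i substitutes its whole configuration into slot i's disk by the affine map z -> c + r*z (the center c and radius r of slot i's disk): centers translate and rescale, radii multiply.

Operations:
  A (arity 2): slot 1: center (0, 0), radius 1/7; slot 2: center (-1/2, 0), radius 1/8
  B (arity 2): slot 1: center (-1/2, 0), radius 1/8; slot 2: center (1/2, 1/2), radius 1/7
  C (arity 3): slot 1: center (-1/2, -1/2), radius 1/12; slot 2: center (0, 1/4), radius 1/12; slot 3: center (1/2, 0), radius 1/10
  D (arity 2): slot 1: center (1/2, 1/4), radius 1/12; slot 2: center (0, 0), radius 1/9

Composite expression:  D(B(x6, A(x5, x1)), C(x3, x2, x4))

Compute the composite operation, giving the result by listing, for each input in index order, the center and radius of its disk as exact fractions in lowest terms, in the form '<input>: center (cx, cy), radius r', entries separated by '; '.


x1: center (15/28, 7/24), radius 1/672; x2: center (0, 1/36), radius 1/108; x3: center (-1/18, -1/18), radius 1/108; x4: center (1/18, 0), radius 1/90; x5: center (13/24, 7/24), radius 1/588; x6: center (11/24, 1/4), radius 1/96

Only the slot chain above each x matters under D; compose those maps.
tracing x6 down its 2-map path: center (11/24, 1/4), radius 1/96
tracing x5 down its 3-map path: center (13/24, 7/24), radius 1/588
tracing x1 down its 3-map path: center (15/28, 7/24), radius 1/672
tracing x3 down its 2-map path: center (-1/18, -1/18), radius 1/108
tracing x2 down its 2-map path: center (0, 1/36), radius 1/108
tracing x4 down its 2-map path: center (1/18, 0), radius 1/90


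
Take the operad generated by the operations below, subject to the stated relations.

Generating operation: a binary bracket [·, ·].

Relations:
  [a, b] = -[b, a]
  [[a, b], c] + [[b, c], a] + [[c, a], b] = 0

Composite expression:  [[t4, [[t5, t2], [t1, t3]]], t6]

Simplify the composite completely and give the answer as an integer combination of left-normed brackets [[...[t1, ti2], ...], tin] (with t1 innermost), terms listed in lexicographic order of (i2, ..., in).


-[[[[[t1, t3], t2], t5], t4], t6] + [[[[[t1, t3], t5], t2], t4], t6]

Expand each bracket as ab - ba; the t1-initial words give the coefficients.
Composite bracket: [[t4, [[t5, t2], [t1, t3]]], t6]
Applying ab - ba throughout gives 32 signed words (2^5 = 32).
The t1-initial words carry the normal form:
  t1t3t2t5t4t6 (sign -1) contributes -[[[[[t1, t3], t2], t5], t4], t6]
  t1t3t5t2t4t6 (sign +1) contributes +[[[[[t1, t3], t5], t2], t4], t6]


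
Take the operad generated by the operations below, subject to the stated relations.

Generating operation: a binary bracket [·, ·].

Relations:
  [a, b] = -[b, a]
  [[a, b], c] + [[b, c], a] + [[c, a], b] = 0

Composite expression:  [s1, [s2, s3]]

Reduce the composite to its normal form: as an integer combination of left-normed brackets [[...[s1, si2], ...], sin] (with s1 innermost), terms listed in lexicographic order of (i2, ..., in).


[[s1, s2], s3] - [[s1, s3], s2]


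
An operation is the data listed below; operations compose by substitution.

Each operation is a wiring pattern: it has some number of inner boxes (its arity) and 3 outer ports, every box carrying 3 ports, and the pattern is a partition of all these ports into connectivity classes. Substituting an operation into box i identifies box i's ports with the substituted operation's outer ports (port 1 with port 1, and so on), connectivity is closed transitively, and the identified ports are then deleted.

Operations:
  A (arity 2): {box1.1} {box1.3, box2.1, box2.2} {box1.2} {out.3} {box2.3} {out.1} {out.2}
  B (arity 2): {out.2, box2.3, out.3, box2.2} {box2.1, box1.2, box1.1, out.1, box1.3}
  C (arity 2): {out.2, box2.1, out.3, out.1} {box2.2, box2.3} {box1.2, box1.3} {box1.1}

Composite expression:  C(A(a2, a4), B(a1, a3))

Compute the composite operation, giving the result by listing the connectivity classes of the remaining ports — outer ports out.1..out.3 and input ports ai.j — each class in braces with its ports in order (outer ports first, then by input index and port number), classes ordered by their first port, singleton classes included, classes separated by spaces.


Two ports join when wires chain via C-identified ports.
through A, on inputs (a2, a4): {out.1} {out.2} {out.3} {a2.1} {a2.2} {a2.3, a4.1, a4.2} {a4.3} (out.j = stage outer ports)
through B, on inputs (a1, a3): {out.1, a1.1, a1.2, a1.3, a3.1} {out.2, out.3, a3.2, a3.3} (out.j = stage outer ports)
through C, on inputs (a2, a4, a1, a3): {out.1, out.2, out.3, a1.1, a1.2, a1.3, a3.1} {a2.1} {a2.2} {a2.3, a4.1, a4.2} {a3.2, a3.3} {a4.3} (out.j = stage outer ports)

{out.1, out.2, out.3, a1.1, a1.2, a1.3, a3.1} {a2.1} {a2.2} {a2.3, a4.1, a4.2} {a3.2, a3.3} {a4.3}


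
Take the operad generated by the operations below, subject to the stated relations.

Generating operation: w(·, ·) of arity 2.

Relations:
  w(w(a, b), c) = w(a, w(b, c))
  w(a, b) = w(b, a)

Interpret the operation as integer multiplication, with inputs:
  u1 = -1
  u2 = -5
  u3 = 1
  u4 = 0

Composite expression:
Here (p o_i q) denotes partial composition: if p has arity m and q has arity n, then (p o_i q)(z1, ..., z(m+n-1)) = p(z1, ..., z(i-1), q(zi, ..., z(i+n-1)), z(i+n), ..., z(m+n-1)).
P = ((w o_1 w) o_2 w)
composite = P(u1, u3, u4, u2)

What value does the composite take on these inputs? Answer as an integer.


0

w(u3, u4) = 0
w(u1, w(u3, u4)) = 0
w(w(u1, w(u3, u4)), u2) = 0


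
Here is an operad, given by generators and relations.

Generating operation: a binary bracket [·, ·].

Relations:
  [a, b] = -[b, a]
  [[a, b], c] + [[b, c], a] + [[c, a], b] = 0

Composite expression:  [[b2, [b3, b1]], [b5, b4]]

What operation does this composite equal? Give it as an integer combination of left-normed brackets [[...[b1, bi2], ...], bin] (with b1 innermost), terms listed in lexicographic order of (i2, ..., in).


-[[[[b1, b3], b2], b4], b5] + [[[[b1, b3], b2], b5], b4]

Antisymmetry and Jacobi reduce to b1-anchored left-normed brackets.
Composite bracket: [[b2, [b3, b1]], [b5, b4]]
Applying ab - ba throughout gives 16 signed words (2^4 = 16).
Collect the words opening with b1:
  the word b1b3b2b4b5 carries sign -1 and contributes -[[[[b1, b3], b2], b4], b5]
  the word b1b3b2b5b4 carries sign +1 and contributes +[[[[b1, b3], b2], b5], b4]


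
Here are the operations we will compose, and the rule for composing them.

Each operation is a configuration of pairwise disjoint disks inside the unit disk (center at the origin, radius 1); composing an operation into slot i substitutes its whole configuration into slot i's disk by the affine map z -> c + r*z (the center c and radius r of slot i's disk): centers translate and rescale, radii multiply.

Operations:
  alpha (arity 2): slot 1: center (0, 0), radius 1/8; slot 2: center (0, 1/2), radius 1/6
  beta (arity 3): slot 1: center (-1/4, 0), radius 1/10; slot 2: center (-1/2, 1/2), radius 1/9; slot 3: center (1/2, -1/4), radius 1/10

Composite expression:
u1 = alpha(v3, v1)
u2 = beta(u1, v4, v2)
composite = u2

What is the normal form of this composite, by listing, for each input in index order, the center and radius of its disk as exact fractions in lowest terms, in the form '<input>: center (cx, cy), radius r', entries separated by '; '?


Below beta, radii multiply path by path; the v-disk centers shift.
input v3: composing its 2 substitution steps yields center (-1/4, 0), radius 1/80
input v1: composing its 2 substitution steps yields center (-1/4, 1/20), radius 1/60
input v4: composing its 1 substitution step yields center (-1/2, 1/2), radius 1/9
input v2: composing its 1 substitution step yields center (1/2, -1/4), radius 1/10

v1: center (-1/4, 1/20), radius 1/60; v2: center (1/2, -1/4), radius 1/10; v3: center (-1/4, 0), radius 1/80; v4: center (-1/2, 1/2), radius 1/9


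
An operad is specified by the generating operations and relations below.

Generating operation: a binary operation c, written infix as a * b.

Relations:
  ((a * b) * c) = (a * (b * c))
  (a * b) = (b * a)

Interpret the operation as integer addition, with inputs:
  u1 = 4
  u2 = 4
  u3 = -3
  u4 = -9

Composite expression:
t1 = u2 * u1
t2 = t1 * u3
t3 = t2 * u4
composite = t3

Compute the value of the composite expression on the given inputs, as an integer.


-4

(u2 * u1) = 8
((u2 * u1) * u3) = 5
(((u2 * u1) * u3) * u4) = -4


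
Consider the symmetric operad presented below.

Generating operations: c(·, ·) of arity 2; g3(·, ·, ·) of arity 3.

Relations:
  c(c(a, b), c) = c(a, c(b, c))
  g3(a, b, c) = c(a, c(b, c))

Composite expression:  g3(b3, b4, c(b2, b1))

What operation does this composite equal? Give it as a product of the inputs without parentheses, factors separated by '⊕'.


Key point: g3 is associative — brackets drop, the b-order remains.
c(b2, b1) flattens to b2 ⊕ b1
g3(b3, b4, c(b2, b1)) flattens to b3 ⊕ b4 ⊕ b2 ⊕ b1

b3 ⊕ b4 ⊕ b2 ⊕ b1


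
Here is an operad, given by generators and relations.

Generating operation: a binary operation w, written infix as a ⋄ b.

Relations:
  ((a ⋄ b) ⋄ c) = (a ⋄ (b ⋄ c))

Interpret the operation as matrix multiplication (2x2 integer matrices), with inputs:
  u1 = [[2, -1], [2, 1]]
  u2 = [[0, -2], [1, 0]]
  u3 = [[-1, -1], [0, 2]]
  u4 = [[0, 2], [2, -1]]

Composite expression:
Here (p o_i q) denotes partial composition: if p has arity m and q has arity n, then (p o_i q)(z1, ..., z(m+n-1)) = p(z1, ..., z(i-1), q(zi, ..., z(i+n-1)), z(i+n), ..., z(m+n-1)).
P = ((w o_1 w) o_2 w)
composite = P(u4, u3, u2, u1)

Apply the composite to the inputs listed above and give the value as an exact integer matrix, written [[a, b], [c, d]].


(u3 ⋄ u2) = [[-1, 2], [2, 0]]
(u4 ⋄ (u3 ⋄ u2)) = [[4, 0], [-4, 4]]
((u4 ⋄ (u3 ⋄ u2)) ⋄ u1) = [[8, -4], [0, 8]]

[[8, -4], [0, 8]]


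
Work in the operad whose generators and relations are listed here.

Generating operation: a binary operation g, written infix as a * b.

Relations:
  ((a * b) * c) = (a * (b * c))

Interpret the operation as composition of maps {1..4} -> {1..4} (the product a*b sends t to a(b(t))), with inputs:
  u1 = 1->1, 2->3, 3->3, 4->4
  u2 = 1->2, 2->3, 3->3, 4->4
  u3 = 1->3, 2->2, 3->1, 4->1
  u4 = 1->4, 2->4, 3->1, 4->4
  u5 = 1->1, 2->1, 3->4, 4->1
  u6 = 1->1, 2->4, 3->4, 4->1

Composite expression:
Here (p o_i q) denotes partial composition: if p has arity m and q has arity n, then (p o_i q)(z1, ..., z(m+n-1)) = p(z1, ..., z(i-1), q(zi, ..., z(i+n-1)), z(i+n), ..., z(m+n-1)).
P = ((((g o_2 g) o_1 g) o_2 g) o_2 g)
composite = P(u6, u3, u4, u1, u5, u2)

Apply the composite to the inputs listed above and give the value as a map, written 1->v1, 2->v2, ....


1->1, 2->1, 3->1, 4->1

(u3 * u4) = 1->1, 2->1, 3->3, 4->1
((u3 * u4) * u1) = 1->1, 2->3, 3->3, 4->1
(u6 * ((u3 * u4) * u1)) = 1->1, 2->4, 3->4, 4->1
(u5 * u2) = 1->1, 2->4, 3->4, 4->1
((u6 * ((u3 * u4) * u1)) * (u5 * u2)) = 1->1, 2->1, 3->1, 4->1


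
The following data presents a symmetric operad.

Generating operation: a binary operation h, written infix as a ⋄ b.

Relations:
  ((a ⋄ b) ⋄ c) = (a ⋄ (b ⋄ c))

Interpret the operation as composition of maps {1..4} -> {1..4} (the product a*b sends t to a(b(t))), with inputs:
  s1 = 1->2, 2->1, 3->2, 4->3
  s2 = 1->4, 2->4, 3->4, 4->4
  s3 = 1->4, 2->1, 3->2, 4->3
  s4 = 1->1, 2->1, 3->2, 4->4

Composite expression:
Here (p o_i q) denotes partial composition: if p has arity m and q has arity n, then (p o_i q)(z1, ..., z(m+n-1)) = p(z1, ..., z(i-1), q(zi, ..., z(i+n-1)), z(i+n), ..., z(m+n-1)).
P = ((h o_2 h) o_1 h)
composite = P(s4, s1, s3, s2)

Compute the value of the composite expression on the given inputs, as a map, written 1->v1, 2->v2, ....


1->1, 2->1, 3->1, 4->1

(s4 ⋄ s1) = 1->1, 2->1, 3->1, 4->2
(s3 ⋄ s2) = 1->3, 2->3, 3->3, 4->3
((s4 ⋄ s1) ⋄ (s3 ⋄ s2)) = 1->1, 2->1, 3->1, 4->1
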